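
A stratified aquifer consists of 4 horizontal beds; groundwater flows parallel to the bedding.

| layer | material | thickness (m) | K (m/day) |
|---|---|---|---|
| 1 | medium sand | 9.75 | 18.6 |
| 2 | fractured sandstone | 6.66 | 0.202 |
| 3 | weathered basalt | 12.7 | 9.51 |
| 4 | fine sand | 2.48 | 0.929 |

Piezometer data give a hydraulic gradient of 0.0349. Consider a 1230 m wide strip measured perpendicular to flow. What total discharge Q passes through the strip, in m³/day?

13100

Flow is parallel to layering, so each bed carries its own Darcy discharge and the transmissivities add.
Σ(K_i·b_i) = 18.6×9.75 + 0.202×6.66 + 9.51×12.7 + 0.929×2.48 = 305.8 m²/day.
Hydraulic gradient i = 0.0349.
Q = Σ(K_i·b_i) · W · i = 305.8 × 1230 × 0.03490 = 13126 m³/day.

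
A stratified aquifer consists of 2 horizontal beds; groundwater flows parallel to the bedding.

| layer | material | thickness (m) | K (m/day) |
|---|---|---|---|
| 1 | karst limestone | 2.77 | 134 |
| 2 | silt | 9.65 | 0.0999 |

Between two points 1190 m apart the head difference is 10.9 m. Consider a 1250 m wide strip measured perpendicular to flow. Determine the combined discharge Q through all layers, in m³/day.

4260

Flow is parallel to layering, so each bed carries its own Darcy discharge and the transmissivities add.
Σ(K_i·b_i) = 134×2.77 + 0.0999×9.65 = 372.1 m²/day.
Hydraulic gradient i = Δh / L = 10.9 / 1190 = 0.009160.
Q = Σ(K_i·b_i) · W · i = 372.1 × 1250 × 0.009160 = 4261 m³/day.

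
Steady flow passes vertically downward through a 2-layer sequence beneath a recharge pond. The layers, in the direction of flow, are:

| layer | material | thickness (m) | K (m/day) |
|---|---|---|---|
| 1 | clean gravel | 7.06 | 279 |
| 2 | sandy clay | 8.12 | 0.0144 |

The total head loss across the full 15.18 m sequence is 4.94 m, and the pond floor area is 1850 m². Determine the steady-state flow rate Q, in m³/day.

Flow is perpendicular to layering, so the layers act in series and the equivalent K is the thickness-weighted harmonic mean.
Total thickness L = 7.06 + 8.12 = 15.18 m.
Σ(b_i/K_i) = 7.06/279 + 8.12/0.0144 = 563.9 d.
K_eq = L / Σ(b_i/K_i) = 15.18 / 563.9 = 0.02692 m/day.
Q = K_eq · A · (Δh/L) = 0.02692 × 1850 × (4.94/15.18) = 16.21 m³/day.

16.2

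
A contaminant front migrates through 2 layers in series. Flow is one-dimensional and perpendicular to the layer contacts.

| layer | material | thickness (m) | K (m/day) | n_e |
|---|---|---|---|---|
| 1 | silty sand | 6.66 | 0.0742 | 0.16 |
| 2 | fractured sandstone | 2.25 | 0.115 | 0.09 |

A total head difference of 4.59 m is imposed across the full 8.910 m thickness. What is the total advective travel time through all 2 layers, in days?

30.2

With flow normal to the layers, continuity requires the same specific discharge q through every layer.
Σ(b_i/K_i) = 6.66/0.0742 + 2.25/0.115 = 109.3 d.
q = Δh / Σ(b_i/K_i) = 4.59 / 109.3 = 0.04199 m/day.
In each layer the seepage velocity is v_i = q/n_i, so the layer transit time is t_i = b_i·n_i / q:
  layer 1 (silty sand): t_1 = 6.66 × 0.16 / 0.04199 = 25.38 d
  layer 2 (fractured sandstone): t_2 = 2.25 × 0.09 / 0.04199 = 4.823 d
Total t = Σ t_i = 30.20 days.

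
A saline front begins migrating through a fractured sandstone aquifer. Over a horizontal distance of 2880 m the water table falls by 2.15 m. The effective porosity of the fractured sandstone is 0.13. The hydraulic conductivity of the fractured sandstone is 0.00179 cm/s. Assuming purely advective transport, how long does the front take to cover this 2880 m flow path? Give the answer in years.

Convert K: 0.00179 cm/s × 864 = 1.547 m/day.
Hydraulic gradient i = Δh / L = 2.15 / 2880 = 0.0007465.
Darcy flux q = K · i = 1.547 × 0.0007465 = 0.001155 m/day.
Seepage velocity v = q / n_e = 0.001155 / 0.13 = 0.008881 m/day.
Travel time t = L / v = 2880 / 0.008881 = 3.243e+05 days = 887.8 years.

888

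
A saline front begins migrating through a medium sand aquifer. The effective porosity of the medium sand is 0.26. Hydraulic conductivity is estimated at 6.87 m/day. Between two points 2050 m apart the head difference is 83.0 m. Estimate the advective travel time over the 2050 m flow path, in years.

Hydraulic gradient i = Δh / L = 83.0 / 2050 = 0.04049.
Darcy flux q = K · i = 6.870 × 0.04049 = 0.2782 m/day.
Seepage velocity v = q / n_e = 0.2782 / 0.26 = 1.070 m/day.
Travel time t = L / v = 2050 / 1.070 = 1916 days = 5.246 years.

5.25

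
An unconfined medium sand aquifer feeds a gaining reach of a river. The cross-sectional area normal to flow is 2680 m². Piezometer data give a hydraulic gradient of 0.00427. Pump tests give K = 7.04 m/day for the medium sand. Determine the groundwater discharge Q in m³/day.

80.6

Hydraulic gradient i = 0.00427.
Darcy's law: Q = K · A · i = 7.040 × 2680 × 0.004270 = 80.56 m³/day.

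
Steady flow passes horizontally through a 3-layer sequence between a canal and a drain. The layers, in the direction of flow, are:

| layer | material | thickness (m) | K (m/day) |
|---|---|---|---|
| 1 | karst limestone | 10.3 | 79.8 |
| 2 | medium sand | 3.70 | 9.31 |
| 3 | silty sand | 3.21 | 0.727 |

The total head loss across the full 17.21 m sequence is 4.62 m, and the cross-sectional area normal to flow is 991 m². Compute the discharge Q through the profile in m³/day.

Flow is perpendicular to layering, so the layers act in series and the equivalent K is the thickness-weighted harmonic mean.
Total thickness L = 10.3 + 3.70 + 3.21 = 17.21 m.
Σ(b_i/K_i) = 10.3/79.8 + 3.70/9.31 + 3.21/0.727 = 4.942 d.
K_eq = L / Σ(b_i/K_i) = 17.21 / 4.942 = 3.482 m/day.
Q = K_eq · A · (Δh/L) = 3.482 × 991 × (4.62/17.21) = 926.4 m³/day.

926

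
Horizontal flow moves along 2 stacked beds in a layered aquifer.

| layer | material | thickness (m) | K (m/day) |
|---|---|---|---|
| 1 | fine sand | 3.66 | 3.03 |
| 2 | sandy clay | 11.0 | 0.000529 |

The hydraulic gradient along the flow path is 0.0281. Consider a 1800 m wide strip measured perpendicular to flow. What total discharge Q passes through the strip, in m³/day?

Flow is parallel to layering, so each bed carries its own Darcy discharge and the transmissivities add.
Σ(K_i·b_i) = 3.03×3.66 + 0.000529×11.0 = 11.10 m²/day.
Hydraulic gradient i = 0.0281.
Q = Σ(K_i·b_i) · W · i = 11.10 × 1800 × 0.02810 = 561.2 m³/day.

561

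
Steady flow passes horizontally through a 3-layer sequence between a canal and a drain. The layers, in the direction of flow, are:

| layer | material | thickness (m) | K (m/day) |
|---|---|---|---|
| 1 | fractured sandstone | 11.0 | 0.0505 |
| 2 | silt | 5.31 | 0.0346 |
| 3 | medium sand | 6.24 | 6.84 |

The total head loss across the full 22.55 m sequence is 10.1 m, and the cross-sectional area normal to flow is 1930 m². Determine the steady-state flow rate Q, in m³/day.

Flow is perpendicular to layering, so the layers act in series and the equivalent K is the thickness-weighted harmonic mean.
Total thickness L = 11.0 + 5.31 + 6.24 = 22.55 m.
Σ(b_i/K_i) = 11.0/0.0505 + 5.31/0.0346 + 6.24/6.84 = 372.2 d.
K_eq = L / Σ(b_i/K_i) = 22.55 / 372.2 = 0.06059 m/day.
Q = K_eq · A · (Δh/L) = 0.06059 × 1930 × (10.1/22.55) = 52.37 m³/day.

52.4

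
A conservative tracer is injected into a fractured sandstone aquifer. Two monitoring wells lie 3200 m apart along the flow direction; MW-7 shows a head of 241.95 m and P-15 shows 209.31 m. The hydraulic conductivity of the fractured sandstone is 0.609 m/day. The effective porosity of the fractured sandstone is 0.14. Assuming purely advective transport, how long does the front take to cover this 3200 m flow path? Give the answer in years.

Hydraulic gradient i = (241.95 − 209.31) / 3200 = 32.64 / 3200 = 0.01020.
Darcy flux q = K · i = 0.6090 × 0.01020 = 0.006212 m/day.
Seepage velocity v = q / n_e = 0.006212 / 0.14 = 0.04437 m/day.
Travel time t = L / v = 3200 / 0.04437 = 72121 days = 197.5 years.

197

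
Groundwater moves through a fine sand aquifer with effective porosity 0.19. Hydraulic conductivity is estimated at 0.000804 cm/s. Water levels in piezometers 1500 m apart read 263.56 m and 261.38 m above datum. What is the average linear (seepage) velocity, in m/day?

0.00531

Convert K: 0.000804 cm/s × 864 = 0.6947 m/day.
Hydraulic gradient i = (263.56 − 261.38) / 1500 = 2.18 / 1500 = 0.001453.
Darcy flux q = K · i = 0.6947 × 0.001453 = 0.001010 m/day.
Seepage velocity v = q / n_e = 0.001010 / 0.19 = 0.005314 m/day.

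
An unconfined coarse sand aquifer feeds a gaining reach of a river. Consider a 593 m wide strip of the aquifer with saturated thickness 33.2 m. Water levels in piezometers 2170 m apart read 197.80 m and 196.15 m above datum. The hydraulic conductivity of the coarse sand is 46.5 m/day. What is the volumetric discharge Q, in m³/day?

Cross-sectional area A = 593 × 33.2 = 19688 m².
Hydraulic gradient i = (197.80 − 196.15) / 2170 = 1.65 / 2170 = 0.0007604.
Darcy's law: Q = K · A · i = 46.50 × 19688 × 0.0007604 = 696.1 m³/day.

696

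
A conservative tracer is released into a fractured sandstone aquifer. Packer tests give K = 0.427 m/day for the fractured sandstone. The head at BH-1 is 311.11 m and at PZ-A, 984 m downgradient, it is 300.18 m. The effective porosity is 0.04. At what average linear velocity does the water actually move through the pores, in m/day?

Hydraulic gradient i = (311.11 − 300.18) / 984 = 10.93 / 984 = 0.01111.
Darcy flux q = K · i = 0.4270 × 0.01111 = 0.004743 m/day.
Seepage velocity v = q / n_e = 0.004743 / 0.04 = 0.1186 m/day.

0.119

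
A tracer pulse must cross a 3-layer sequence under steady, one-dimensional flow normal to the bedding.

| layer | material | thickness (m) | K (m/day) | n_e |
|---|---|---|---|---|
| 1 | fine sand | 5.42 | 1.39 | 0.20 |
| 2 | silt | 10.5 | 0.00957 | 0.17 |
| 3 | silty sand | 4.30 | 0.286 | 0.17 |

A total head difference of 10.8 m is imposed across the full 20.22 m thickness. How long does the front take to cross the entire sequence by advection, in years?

1.02

With flow normal to the layers, continuity requires the same specific discharge q through every layer.
Σ(b_i/K_i) = 5.42/1.39 + 10.5/0.00957 + 4.30/0.286 = 1116 d.
q = Δh / Σ(b_i/K_i) = 10.8 / 1116 = 0.009676 m/day.
In each layer the seepage velocity is v_i = q/n_i, so the layer transit time is t_i = b_i·n_i / q:
  layer 1 (fine sand): t_1 = 5.42 × 0.20 / 0.009676 = 112.0 d
  layer 2 (silt): t_2 = 10.5 × 0.17 / 0.009676 = 184.5 d
  layer 3 (silty sand): t_3 = 4.30 × 0.17 / 0.009676 = 75.54 d
Total t = Σ t_i = 372.0 days = 1.019 years.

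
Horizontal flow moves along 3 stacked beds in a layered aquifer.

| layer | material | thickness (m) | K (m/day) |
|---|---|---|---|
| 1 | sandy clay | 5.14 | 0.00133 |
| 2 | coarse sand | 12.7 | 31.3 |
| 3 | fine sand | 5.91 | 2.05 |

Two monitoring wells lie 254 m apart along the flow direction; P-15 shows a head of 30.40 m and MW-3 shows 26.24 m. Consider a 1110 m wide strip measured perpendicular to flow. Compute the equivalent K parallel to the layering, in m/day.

17.2

Flow is parallel to layering, so each bed carries its own Darcy discharge and the transmissivities add.
Σ(K_i·b_i) = 0.00133×5.14 + 31.3×12.7 + 2.05×5.91 = 409.6 m²/day.
Total thickness b = 23.75 m, so K_eq = Σ(K_i·b_i)/b = 17.25 m/day.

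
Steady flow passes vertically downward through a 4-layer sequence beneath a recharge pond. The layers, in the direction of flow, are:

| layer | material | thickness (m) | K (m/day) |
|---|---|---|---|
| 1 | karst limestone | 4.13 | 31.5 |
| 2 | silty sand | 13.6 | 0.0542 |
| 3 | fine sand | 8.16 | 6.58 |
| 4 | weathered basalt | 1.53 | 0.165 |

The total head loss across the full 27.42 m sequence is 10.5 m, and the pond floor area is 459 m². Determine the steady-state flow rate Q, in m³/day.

Flow is perpendicular to layering, so the layers act in series and the equivalent K is the thickness-weighted harmonic mean.
Total thickness L = 4.13 + 13.6 + 8.16 + 1.53 = 27.42 m.
Σ(b_i/K_i) = 4.13/31.5 + 13.6/0.0542 + 8.16/6.58 + 1.53/0.165 = 261.6 d.
K_eq = L / Σ(b_i/K_i) = 27.42 / 261.6 = 0.1048 m/day.
Q = K_eq · A · (Δh/L) = 0.1048 × 459 × (10.5/27.42) = 18.43 m³/day.

18.4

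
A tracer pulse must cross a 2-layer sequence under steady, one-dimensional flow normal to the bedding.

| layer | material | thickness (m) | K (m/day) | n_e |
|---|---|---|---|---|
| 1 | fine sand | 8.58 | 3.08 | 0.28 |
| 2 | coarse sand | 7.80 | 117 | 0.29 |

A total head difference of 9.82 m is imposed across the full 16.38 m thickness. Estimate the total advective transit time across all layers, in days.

With flow normal to the layers, continuity requires the same specific discharge q through every layer.
Σ(b_i/K_i) = 8.58/3.08 + 7.80/117 = 2.852 d.
q = Δh / Σ(b_i/K_i) = 9.82 / 2.852 = 3.443 m/day.
In each layer the seepage velocity is v_i = q/n_i, so the layer transit time is t_i = b_i·n_i / q:
  layer 1 (fine sand): t_1 = 8.58 × 0.28 / 3.443 = 0.6978 d
  layer 2 (coarse sand): t_2 = 7.80 × 0.29 / 3.443 = 0.6570 d
Total t = Σ t_i = 1.355 days.

1.35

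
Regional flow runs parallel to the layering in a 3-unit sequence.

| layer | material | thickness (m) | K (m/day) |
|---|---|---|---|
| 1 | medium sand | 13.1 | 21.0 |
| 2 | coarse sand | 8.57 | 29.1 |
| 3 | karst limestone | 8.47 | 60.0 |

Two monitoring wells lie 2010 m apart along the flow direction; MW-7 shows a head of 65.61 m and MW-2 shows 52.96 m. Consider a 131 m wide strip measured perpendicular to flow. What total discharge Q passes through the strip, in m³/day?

Flow is parallel to layering, so each bed carries its own Darcy discharge and the transmissivities add.
Σ(K_i·b_i) = 21.0×13.1 + 29.1×8.57 + 60.0×8.47 = 1033 m²/day.
Hydraulic gradient i = (65.61 − 52.96) / 2010 = 12.65 / 2010 = 0.006294.
Q = Σ(K_i·b_i) · W · i = 1033 × 131 × 0.006294 = 851.4 m³/day.

851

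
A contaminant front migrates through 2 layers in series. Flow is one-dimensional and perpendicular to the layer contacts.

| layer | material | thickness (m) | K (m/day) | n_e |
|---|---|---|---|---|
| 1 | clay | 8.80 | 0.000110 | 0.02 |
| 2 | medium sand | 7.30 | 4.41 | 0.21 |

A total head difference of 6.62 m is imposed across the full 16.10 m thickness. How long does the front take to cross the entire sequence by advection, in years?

56.5

With flow normal to the layers, continuity requires the same specific discharge q through every layer.
Σ(b_i/K_i) = 8.80/0.000110 + 7.30/4.41 = 80002 d.
q = Δh / Σ(b_i/K_i) = 6.62 / 80002 = 8.275e-05 m/day.
In each layer the seepage velocity is v_i = q/n_i, so the layer transit time is t_i = b_i·n_i / q:
  layer 1 (clay): t_1 = 8.80 × 0.02 / 8.275e-05 = 2127 d
  layer 2 (medium sand): t_2 = 7.30 × 0.21 / 8.275e-05 = 18526 d
Total t = Σ t_i = 20653 days = 56.54 years.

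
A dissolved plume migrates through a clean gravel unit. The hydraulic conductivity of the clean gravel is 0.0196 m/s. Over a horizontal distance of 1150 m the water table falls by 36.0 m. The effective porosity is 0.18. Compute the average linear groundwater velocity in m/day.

295

Convert K: 0.0196 m/s × 86400 = 1693 m/day.
Hydraulic gradient i = Δh / L = 36.0 / 1150 = 0.03130.
Darcy flux q = K · i = 1693 × 0.03130 = 53.01 m/day.
Seepage velocity v = q / n_e = 53.01 / 0.18 = 294.5 m/day.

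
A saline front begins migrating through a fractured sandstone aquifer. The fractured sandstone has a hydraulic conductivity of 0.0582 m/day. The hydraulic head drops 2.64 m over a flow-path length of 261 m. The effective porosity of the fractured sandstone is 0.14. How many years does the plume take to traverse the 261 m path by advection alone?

170

Hydraulic gradient i = Δh / L = 2.64 / 261 = 0.01011.
Darcy flux q = K · i = 0.05820 × 0.01011 = 0.0005887 m/day.
Seepage velocity v = q / n_e = 0.0005887 / 0.14 = 0.004205 m/day.
Travel time t = L / v = 261 / 0.004205 = 62070 days = 169.9 years.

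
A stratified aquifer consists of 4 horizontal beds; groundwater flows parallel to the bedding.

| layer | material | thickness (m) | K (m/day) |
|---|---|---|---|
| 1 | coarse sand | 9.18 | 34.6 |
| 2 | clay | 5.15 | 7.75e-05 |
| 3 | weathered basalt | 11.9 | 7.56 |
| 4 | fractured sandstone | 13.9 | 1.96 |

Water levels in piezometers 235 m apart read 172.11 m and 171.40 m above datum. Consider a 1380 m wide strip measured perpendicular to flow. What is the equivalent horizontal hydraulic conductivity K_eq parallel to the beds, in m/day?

Flow is parallel to layering, so each bed carries its own Darcy discharge and the transmissivities add.
Σ(K_i·b_i) = 34.6×9.18 + 7.75e-05×5.15 + 7.56×11.9 + 1.96×13.9 = 434.8 m²/day.
Total thickness b = 40.13 m, so K_eq = Σ(K_i·b_i)/b = 10.84 m/day.

10.8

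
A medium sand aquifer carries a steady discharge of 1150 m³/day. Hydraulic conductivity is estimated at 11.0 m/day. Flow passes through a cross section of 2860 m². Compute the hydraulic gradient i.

0.0366

From Q = K·A·i, i = Q / (K·A) = 1150 / (11.00 × 2860) = 0.03655.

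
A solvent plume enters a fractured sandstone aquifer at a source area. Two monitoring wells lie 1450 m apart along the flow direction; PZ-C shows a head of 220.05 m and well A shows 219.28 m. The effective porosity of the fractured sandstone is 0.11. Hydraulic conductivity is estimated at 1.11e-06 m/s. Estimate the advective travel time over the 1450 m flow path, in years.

8570

Convert K: 1.11e-06 m/s × 86400 = 0.09590 m/day.
Hydraulic gradient i = (220.05 − 219.28) / 1450 = 0.77 / 1450 = 0.0005310.
Darcy flux q = K · i = 0.09590 × 0.0005310 = 5.093e-05 m/day.
Seepage velocity v = q / n_e = 5.093e-05 / 0.11 = 0.0004630 m/day.
Travel time t = L / v = 1450 / 0.0004630 = 3.132e+06 days = 8575 years.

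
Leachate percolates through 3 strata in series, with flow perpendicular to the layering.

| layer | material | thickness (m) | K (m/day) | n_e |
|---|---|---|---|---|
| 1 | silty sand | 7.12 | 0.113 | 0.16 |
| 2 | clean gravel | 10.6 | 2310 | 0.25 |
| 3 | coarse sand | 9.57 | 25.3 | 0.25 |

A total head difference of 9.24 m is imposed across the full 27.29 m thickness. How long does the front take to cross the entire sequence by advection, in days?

With flow normal to the layers, continuity requires the same specific discharge q through every layer.
Σ(b_i/K_i) = 7.12/0.113 + 10.6/2310 + 9.57/25.3 = 63.39 d.
q = Δh / Σ(b_i/K_i) = 9.24 / 63.39 = 0.1458 m/day.
In each layer the seepage velocity is v_i = q/n_i, so the layer transit time is t_i = b_i·n_i / q:
  layer 1 (silty sand): t_1 = 7.12 × 0.16 / 0.1458 = 7.816 d
  layer 2 (clean gravel): t_2 = 10.6 × 0.25 / 0.1458 = 18.18 d
  layer 3 (coarse sand): t_3 = 9.57 × 0.25 / 0.1458 = 16.41 d
Total t = Σ t_i = 42.41 days.

42.4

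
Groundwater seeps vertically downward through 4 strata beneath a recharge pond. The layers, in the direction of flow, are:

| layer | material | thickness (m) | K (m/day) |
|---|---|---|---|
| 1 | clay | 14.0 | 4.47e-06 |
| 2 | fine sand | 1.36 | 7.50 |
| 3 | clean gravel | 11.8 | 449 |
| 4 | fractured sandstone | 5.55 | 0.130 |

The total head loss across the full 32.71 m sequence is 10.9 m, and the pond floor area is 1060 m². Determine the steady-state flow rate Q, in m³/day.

0.00369

Flow is perpendicular to layering, so the layers act in series and the equivalent K is the thickness-weighted harmonic mean.
Total thickness L = 14.0 + 1.36 + 11.8 + 5.55 = 32.71 m.
Σ(b_i/K_i) = 14.0/4.47e-06 + 1.36/7.50 + 11.8/449 + 5.55/0.130 = 3.132e+06 d.
K_eq = L / Σ(b_i/K_i) = 32.71 / 3.132e+06 = 1.044e-05 m/day.
Q = K_eq · A · (Δh/L) = 1.044e-05 × 1060 × (10.9/32.71) = 0.003689 m³/day.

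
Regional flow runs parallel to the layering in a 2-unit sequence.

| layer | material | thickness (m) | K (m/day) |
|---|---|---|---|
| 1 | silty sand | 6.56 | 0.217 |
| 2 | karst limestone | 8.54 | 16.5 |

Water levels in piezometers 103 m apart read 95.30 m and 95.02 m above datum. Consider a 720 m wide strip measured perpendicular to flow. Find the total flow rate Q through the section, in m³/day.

279

Flow is parallel to layering, so each bed carries its own Darcy discharge and the transmissivities add.
Σ(K_i·b_i) = 0.217×6.56 + 16.5×8.54 = 142.3 m²/day.
Hydraulic gradient i = (95.30 − 95.02) / 103 = 0.28 / 103 = 0.002718.
Q = Σ(K_i·b_i) · W · i = 142.3 × 720 × 0.002718 = 278.6 m³/day.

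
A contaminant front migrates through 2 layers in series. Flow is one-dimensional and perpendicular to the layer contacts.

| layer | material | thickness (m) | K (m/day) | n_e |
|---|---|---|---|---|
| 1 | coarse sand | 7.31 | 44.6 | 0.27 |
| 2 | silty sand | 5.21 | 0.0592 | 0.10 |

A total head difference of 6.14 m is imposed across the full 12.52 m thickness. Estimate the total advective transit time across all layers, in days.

35.8

With flow normal to the layers, continuity requires the same specific discharge q through every layer.
Σ(b_i/K_i) = 7.31/44.6 + 5.21/0.0592 = 88.17 d.
q = Δh / Σ(b_i/K_i) = 6.14 / 88.17 = 0.06964 m/day.
In each layer the seepage velocity is v_i = q/n_i, so the layer transit time is t_i = b_i·n_i / q:
  layer 1 (coarse sand): t_1 = 7.31 × 0.27 / 0.06964 = 28.34 d
  layer 2 (silty sand): t_2 = 5.21 × 0.10 / 0.06964 = 7.482 d
Total t = Σ t_i = 35.82 days.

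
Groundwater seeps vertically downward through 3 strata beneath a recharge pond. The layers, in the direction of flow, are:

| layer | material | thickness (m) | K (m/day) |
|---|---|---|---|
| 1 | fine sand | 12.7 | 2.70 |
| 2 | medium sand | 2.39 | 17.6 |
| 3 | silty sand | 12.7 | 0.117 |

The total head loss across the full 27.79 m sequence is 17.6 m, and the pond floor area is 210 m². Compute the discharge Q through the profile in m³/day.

Flow is perpendicular to layering, so the layers act in series and the equivalent K is the thickness-weighted harmonic mean.
Total thickness L = 12.7 + 2.39 + 12.7 = 27.79 m.
Σ(b_i/K_i) = 12.7/2.70 + 2.39/17.6 + 12.7/0.117 = 113.4 d.
K_eq = L / Σ(b_i/K_i) = 27.79 / 113.4 = 0.2451 m/day.
Q = K_eq · A · (Δh/L) = 0.2451 × 210 × (17.6/27.79) = 32.60 m³/day.

32.6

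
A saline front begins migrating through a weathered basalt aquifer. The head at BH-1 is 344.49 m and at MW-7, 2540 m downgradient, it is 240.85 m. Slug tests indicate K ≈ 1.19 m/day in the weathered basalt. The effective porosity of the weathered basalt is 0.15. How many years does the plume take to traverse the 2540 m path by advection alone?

21.5

Hydraulic gradient i = (344.49 − 240.85) / 2540 = 103.64 / 2540 = 0.04080.
Darcy flux q = K · i = 1.190 × 0.04080 = 0.04856 m/day.
Seepage velocity v = q / n_e = 0.04856 / 0.15 = 0.3237 m/day.
Travel time t = L / v = 2540 / 0.3237 = 7847 days = 21.48 years.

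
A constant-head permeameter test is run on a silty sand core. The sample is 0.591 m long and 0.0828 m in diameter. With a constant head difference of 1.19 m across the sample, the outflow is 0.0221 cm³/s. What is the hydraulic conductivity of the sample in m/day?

Cross-sectional area A = π·(d/2)² = π × (0.0828/2)² = 0.005385 m².
Convert discharge: 0.0221 cm³/s = 2.210e-08 m³/s.
Darcy's law rearranged: K = Q·L / (A·Δh) = 2.210e-08 × 0.591 / (0.005385 × 1.19) = 2.038e-06 m/s = 0.1761 m/day.

0.176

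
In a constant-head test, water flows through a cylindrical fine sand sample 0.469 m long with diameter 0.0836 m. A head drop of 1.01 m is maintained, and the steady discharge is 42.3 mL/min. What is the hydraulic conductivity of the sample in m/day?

Cross-sectional area A = π·(d/2)² = π × (0.0836/2)² = 0.005489 m².
Convert discharge: 42.3 mL/min = 7.050e-07 m³/s.
Darcy's law rearranged: K = Q·L / (A·Δh) = 7.050e-07 × 0.469 / (0.005489 × 1.01) = 5.964e-05 m/s = 5.153 m/day.

5.15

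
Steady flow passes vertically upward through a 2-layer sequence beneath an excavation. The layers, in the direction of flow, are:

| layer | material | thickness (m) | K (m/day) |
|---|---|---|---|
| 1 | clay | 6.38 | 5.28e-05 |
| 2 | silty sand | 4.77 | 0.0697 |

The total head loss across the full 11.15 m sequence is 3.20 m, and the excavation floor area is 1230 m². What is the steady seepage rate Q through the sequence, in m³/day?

0.0326

Flow is perpendicular to layering, so the layers act in series and the equivalent K is the thickness-weighted harmonic mean.
Total thickness L = 6.38 + 4.77 = 11.15 m.
Σ(b_i/K_i) = 6.38/5.28e-05 + 4.77/0.0697 = 1.209e+05 d.
K_eq = L / Σ(b_i/K_i) = 11.15 / 1.209e+05 = 9.222e-05 m/day.
Q = K_eq · A · (Δh/L) = 9.222e-05 × 1230 × (3.20/11.15) = 0.03256 m³/day.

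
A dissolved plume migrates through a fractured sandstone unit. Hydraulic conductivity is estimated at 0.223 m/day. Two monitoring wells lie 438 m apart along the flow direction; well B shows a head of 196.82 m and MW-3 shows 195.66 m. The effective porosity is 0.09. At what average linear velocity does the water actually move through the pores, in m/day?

0.00656

Hydraulic gradient i = (196.82 − 195.66) / 438 = 1.16 / 438 = 0.002648.
Darcy flux q = K · i = 0.2230 × 0.002648 = 0.0005906 m/day.
Seepage velocity v = q / n_e = 0.0005906 / 0.09 = 0.006562 m/day.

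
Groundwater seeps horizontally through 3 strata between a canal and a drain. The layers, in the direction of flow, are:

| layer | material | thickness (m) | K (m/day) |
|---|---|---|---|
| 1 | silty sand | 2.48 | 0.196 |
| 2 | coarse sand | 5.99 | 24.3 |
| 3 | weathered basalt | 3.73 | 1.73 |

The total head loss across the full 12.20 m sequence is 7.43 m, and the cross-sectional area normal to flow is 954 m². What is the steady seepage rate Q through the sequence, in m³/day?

Flow is perpendicular to layering, so the layers act in series and the equivalent K is the thickness-weighted harmonic mean.
Total thickness L = 2.48 + 5.99 + 3.73 = 12.20 m.
Σ(b_i/K_i) = 2.48/0.196 + 5.99/24.3 + 3.73/1.73 = 15.06 d.
K_eq = L / Σ(b_i/K_i) = 12.20 / 15.06 = 0.8103 m/day.
Q = K_eq · A · (Δh/L) = 0.8103 × 954 × (7.43/12.20) = 470.8 m³/day.

471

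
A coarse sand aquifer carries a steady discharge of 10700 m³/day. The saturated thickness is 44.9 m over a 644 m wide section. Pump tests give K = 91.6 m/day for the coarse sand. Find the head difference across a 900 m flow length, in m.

Cross-sectional area A = 644 × 44.9 = 28916 m².
From Q = K·A·i, i = Q / (K·A) = 10700 / (91.60 × 28916) = 0.004040.
Head loss Δh = i · L = 0.004040 × 900 = 3.636 m.

3.64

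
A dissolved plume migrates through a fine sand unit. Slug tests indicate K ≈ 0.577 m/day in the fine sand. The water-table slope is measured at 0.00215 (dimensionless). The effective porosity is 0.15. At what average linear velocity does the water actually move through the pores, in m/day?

Hydraulic gradient i = 0.00215.
Darcy flux q = K · i = 0.5770 × 0.002150 = 0.001241 m/day.
Seepage velocity v = q / n_e = 0.001241 / 0.15 = 0.008270 m/day.

0.00827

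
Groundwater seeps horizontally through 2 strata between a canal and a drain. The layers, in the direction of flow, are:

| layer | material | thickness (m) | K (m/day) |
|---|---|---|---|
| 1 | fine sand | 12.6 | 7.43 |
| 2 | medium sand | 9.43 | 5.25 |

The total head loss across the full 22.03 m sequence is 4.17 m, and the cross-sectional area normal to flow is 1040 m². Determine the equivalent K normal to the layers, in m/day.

6.31

Flow is perpendicular to layering, so the layers act in series and the equivalent K is the thickness-weighted harmonic mean.
Total thickness L = 12.6 + 9.43 = 22.03 m.
Σ(b_i/K_i) = 12.6/7.43 + 9.43/5.25 = 3.492 d.
K_eq = L / Σ(b_i/K_i) = 22.03 / 3.492 = 6.309 m/day.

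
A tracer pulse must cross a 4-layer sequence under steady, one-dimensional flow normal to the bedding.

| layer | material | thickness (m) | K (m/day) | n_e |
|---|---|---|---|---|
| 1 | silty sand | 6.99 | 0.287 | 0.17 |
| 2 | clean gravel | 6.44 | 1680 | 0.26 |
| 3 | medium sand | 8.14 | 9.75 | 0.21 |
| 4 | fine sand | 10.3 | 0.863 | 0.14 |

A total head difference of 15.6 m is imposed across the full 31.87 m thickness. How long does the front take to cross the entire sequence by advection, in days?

With flow normal to the layers, continuity requires the same specific discharge q through every layer.
Σ(b_i/K_i) = 6.99/0.287 + 6.44/1680 + 8.14/9.75 + 10.3/0.863 = 37.13 d.
q = Δh / Σ(b_i/K_i) = 15.6 / 37.13 = 0.4202 m/day.
In each layer the seepage velocity is v_i = q/n_i, so the layer transit time is t_i = b_i·n_i / q:
  layer 1 (silty sand): t_1 = 6.99 × 0.17 / 0.4202 = 2.828 d
  layer 2 (clean gravel): t_2 = 6.44 × 0.26 / 0.4202 = 3.985 d
  layer 3 (medium sand): t_3 = 8.14 × 0.21 / 0.4202 = 4.069 d
  layer 4 (fine sand): t_4 = 10.3 × 0.14 / 0.4202 = 3.432 d
Total t = Σ t_i = 14.31 days.

14.3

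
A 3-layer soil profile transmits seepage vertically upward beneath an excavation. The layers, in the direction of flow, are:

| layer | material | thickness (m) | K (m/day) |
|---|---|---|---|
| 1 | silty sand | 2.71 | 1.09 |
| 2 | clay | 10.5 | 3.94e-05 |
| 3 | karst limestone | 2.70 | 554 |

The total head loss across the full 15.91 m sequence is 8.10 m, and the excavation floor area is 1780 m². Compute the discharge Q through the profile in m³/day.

Flow is perpendicular to layering, so the layers act in series and the equivalent K is the thickness-weighted harmonic mean.
Total thickness L = 2.71 + 10.5 + 2.70 = 15.91 m.
Σ(b_i/K_i) = 2.71/1.09 + 10.5/3.94e-05 + 2.70/554 = 2.665e+05 d.
K_eq = L / Σ(b_i/K_i) = 15.91 / 2.665e+05 = 5.970e-05 m/day.
Q = K_eq · A · (Δh/L) = 5.970e-05 × 1780 × (8.10/15.91) = 0.05410 m³/day.

0.0541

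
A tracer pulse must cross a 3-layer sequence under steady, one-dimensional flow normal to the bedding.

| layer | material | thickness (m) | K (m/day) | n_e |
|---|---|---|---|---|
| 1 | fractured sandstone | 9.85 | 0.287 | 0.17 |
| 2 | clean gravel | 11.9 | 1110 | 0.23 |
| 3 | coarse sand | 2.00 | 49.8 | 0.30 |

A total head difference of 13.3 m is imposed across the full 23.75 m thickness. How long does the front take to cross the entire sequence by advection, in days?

With flow normal to the layers, continuity requires the same specific discharge q through every layer.
Σ(b_i/K_i) = 9.85/0.287 + 11.9/1110 + 2.00/49.8 = 34.37 d.
q = Δh / Σ(b_i/K_i) = 13.3 / 34.37 = 0.3869 m/day.
In each layer the seepage velocity is v_i = q/n_i, so the layer transit time is t_i = b_i·n_i / q:
  layer 1 (fractured sandstone): t_1 = 9.85 × 0.17 / 0.3869 = 4.327 d
  layer 2 (clean gravel): t_2 = 11.9 × 0.23 / 0.3869 = 7.073 d
  layer 3 (coarse sand): t_3 = 2.00 × 0.30 / 0.3869 = 1.551 d
Total t = Σ t_i = 12.95 days.

13.0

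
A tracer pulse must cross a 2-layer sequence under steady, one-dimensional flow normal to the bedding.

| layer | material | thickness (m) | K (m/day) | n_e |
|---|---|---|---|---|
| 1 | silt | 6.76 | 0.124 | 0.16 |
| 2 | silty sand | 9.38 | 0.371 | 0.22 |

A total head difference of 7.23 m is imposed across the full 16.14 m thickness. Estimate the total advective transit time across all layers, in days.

With flow normal to the layers, continuity requires the same specific discharge q through every layer.
Σ(b_i/K_i) = 6.76/0.124 + 9.38/0.371 = 79.80 d.
q = Δh / Σ(b_i/K_i) = 7.23 / 79.80 = 0.09060 m/day.
In each layer the seepage velocity is v_i = q/n_i, so the layer transit time is t_i = b_i·n_i / q:
  layer 1 (silt): t_1 = 6.76 × 0.16 / 0.09060 = 11.94 d
  layer 2 (silty sand): t_2 = 9.38 × 0.22 / 0.09060 = 22.78 d
Total t = Σ t_i = 34.71 days.

34.7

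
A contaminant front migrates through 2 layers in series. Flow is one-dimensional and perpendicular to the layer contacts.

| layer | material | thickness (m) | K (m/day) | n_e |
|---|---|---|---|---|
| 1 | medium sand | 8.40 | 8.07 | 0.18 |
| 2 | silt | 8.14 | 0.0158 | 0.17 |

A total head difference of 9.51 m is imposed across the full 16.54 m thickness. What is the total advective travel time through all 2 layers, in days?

With flow normal to the layers, continuity requires the same specific discharge q through every layer.
Σ(b_i/K_i) = 8.40/8.07 + 8.14/0.0158 = 516.2 d.
q = Δh / Σ(b_i/K_i) = 9.51 / 516.2 = 0.01842 m/day.
In each layer the seepage velocity is v_i = q/n_i, so the layer transit time is t_i = b_i·n_i / q:
  layer 1 (medium sand): t_1 = 8.40 × 0.18 / 0.01842 = 82.08 d
  layer 2 (silt): t_2 = 8.14 × 0.17 / 0.01842 = 75.12 d
Total t = Σ t_i = 157.2 days.

157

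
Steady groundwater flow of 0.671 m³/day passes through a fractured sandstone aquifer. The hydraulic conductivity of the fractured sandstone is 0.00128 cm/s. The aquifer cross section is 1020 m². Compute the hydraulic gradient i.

0.000595

Convert K: 0.00128 cm/s × 864 = 1.106 m/day.
From Q = K·A·i, i = Q / (K·A) = 0.671 / (1.106 × 1020) = 0.0005948.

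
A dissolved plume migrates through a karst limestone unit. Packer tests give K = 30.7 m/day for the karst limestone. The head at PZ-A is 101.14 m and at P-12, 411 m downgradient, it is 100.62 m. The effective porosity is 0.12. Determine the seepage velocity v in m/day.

Hydraulic gradient i = (101.14 − 100.62) / 411 = 0.52 / 411 = 0.001265.
Darcy flux q = K · i = 30.70 × 0.001265 = 0.03884 m/day.
Seepage velocity v = q / n_e = 0.03884 / 0.12 = 0.3237 m/day.

0.324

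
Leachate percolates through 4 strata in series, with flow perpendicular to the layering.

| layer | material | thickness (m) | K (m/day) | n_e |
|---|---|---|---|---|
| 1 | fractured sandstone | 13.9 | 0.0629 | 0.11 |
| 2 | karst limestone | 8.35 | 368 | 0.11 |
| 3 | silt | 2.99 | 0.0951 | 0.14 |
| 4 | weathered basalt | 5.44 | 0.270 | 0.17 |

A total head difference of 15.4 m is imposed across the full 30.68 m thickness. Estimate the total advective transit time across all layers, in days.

67.1

With flow normal to the layers, continuity requires the same specific discharge q through every layer.
Σ(b_i/K_i) = 13.9/0.0629 + 8.35/368 + 2.99/0.0951 + 5.44/0.270 = 272.6 d.
q = Δh / Σ(b_i/K_i) = 15.4 / 272.6 = 0.05649 m/day.
In each layer the seepage velocity is v_i = q/n_i, so the layer transit time is t_i = b_i·n_i / q:
  layer 1 (fractured sandstone): t_1 = 13.9 × 0.11 / 0.05649 = 27.06 d
  layer 2 (karst limestone): t_2 = 8.35 × 0.11 / 0.05649 = 16.26 d
  layer 3 (silt): t_3 = 2.99 × 0.14 / 0.05649 = 7.410 d
  layer 4 (weathered basalt): t_4 = 5.44 × 0.17 / 0.05649 = 16.37 d
Total t = Σ t_i = 67.10 days.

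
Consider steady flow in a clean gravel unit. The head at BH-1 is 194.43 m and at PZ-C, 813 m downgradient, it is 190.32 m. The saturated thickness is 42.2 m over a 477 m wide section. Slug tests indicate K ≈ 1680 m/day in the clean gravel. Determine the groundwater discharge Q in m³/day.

171000

Cross-sectional area A = 477 × 42.2 = 20129 m².
Hydraulic gradient i = (194.43 − 190.32) / 813 = 4.11 / 813 = 0.005055.
Darcy's law: Q = K · A · i = 1680 × 20129 × 0.005055 = 1.710e+05 m³/day.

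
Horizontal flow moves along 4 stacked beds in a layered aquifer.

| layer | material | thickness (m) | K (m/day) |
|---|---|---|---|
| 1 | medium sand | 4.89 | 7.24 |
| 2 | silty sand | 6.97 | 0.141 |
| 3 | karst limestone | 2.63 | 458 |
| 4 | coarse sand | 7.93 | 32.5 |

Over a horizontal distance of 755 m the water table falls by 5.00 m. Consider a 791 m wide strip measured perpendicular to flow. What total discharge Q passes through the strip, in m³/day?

7850

Flow is parallel to layering, so each bed carries its own Darcy discharge and the transmissivities add.
Σ(K_i·b_i) = 7.24×4.89 + 0.141×6.97 + 458×2.63 + 32.5×7.93 = 1499 m²/day.
Hydraulic gradient i = Δh / L = 5.00 / 755 = 0.006623.
Q = Σ(K_i·b_i) · W · i = 1499 × 791 × 0.006623 = 7851 m³/day.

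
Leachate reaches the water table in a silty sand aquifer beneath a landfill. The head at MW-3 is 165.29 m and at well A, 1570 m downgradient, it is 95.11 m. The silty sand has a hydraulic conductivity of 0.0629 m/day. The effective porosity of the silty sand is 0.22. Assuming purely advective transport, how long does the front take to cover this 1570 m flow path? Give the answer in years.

Hydraulic gradient i = (165.29 − 95.11) / 1570 = 70.18 / 1570 = 0.04470.
Darcy flux q = K · i = 0.06290 × 0.04470 = 0.002812 m/day.
Seepage velocity v = q / n_e = 0.002812 / 0.22 = 0.01278 m/day.
Travel time t = L / v = 1570 / 0.01278 = 1.228e+05 days = 336.3 years.

336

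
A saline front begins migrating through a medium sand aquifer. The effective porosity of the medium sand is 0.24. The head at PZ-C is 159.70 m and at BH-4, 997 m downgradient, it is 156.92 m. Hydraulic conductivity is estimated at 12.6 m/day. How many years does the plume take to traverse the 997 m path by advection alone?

Hydraulic gradient i = (159.70 − 156.92) / 997 = 2.78 / 997 = 0.002788.
Darcy flux q = K · i = 12.60 × 0.002788 = 0.03513 m/day.
Seepage velocity v = q / n_e = 0.03513 / 0.24 = 0.1464 m/day.
Travel time t = L / v = 997 / 0.1464 = 6811 days = 18.65 years.

18.6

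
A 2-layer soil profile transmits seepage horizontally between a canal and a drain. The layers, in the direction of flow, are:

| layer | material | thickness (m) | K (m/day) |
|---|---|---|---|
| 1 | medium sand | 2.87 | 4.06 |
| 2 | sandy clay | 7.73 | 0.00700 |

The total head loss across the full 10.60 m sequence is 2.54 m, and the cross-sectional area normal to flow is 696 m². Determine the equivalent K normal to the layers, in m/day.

Flow is perpendicular to layering, so the layers act in series and the equivalent K is the thickness-weighted harmonic mean.
Total thickness L = 2.87 + 7.73 = 10.60 m.
Σ(b_i/K_i) = 2.87/4.06 + 7.73/0.00700 = 1105 d.
K_eq = L / Σ(b_i/K_i) = 10.60 / 1105 = 0.009593 m/day.

0.00959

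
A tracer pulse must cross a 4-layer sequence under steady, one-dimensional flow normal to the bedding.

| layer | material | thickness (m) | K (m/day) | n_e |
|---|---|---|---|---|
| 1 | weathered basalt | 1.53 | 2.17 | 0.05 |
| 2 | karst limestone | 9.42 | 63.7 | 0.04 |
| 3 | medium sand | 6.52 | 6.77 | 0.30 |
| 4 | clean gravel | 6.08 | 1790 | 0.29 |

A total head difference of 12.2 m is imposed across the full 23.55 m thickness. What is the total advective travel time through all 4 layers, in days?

With flow normal to the layers, continuity requires the same specific discharge q through every layer.
Σ(b_i/K_i) = 1.53/2.17 + 9.42/63.7 + 6.52/6.77 + 6.08/1790 = 1.819 d.
q = Δh / Σ(b_i/K_i) = 12.2 / 1.819 = 6.705 m/day.
In each layer the seepage velocity is v_i = q/n_i, so the layer transit time is t_i = b_i·n_i / q:
  layer 1 (weathered basalt): t_1 = 1.53 × 0.05 / 6.705 = 0.01141 d
  layer 2 (karst limestone): t_2 = 9.42 × 0.04 / 6.705 = 0.05619 d
  layer 3 (medium sand): t_3 = 6.52 × 0.30 / 6.705 = 0.2917 d
  layer 4 (clean gravel): t_4 = 6.08 × 0.29 / 6.705 = 0.2630 d
Total t = Σ t_i = 0.6223 days.

0.622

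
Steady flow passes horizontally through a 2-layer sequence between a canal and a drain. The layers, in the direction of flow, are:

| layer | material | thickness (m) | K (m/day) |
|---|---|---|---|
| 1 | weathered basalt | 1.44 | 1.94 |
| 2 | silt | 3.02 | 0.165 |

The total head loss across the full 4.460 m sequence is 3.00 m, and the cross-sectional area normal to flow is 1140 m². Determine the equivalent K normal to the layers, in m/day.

0.234

Flow is perpendicular to layering, so the layers act in series and the equivalent K is the thickness-weighted harmonic mean.
Total thickness L = 1.44 + 3.02 = 4.460 m.
Σ(b_i/K_i) = 1.44/1.94 + 3.02/0.165 = 19.05 d.
K_eq = L / Σ(b_i/K_i) = 4.460 / 19.05 = 0.2342 m/day.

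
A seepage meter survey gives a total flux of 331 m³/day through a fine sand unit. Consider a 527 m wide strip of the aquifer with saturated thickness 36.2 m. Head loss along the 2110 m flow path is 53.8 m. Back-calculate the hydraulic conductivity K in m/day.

Cross-sectional area A = 527 × 36.2 = 19077 m².
Hydraulic gradient i = Δh / L = 53.8 / 2110 = 0.02550.
From Q = K·A·i, K = Q / (A·i) = 331 / (19077 × 0.02550) = 0.6805 m/day.

0.680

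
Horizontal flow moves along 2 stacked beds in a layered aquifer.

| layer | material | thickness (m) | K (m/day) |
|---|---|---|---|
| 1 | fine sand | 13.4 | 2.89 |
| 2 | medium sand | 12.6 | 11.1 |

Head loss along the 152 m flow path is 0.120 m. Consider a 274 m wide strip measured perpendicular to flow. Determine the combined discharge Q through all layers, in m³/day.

38.6

Flow is parallel to layering, so each bed carries its own Darcy discharge and the transmissivities add.
Σ(K_i·b_i) = 2.89×13.4 + 11.1×12.6 = 178.6 m²/day.
Hydraulic gradient i = Δh / L = 0.120 / 152 = 0.0007895.
Q = Σ(K_i·b_i) · W · i = 178.6 × 274 × 0.0007895 = 38.63 m³/day.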